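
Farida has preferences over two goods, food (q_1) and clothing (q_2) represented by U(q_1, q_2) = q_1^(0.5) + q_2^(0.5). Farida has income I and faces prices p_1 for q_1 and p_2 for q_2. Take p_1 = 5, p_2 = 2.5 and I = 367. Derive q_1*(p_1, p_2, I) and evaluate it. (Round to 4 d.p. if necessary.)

q_1* = 24.4667

From the CES first-order condition, (q_2/q_1)^(0.5) = p_1/p_2.
Solve for the ratio: q_2/q_1 = [p_1/p_2]^(2).
Substitute q_2 = (q_2/q_1)·q_1 into the budget: q_1* = I/(p_1 + p_2·(q_2/q_1)).
Numerically q_2/q_1 = 4, so q_1* = 367/(5 + 2.5·4) = 24.4667.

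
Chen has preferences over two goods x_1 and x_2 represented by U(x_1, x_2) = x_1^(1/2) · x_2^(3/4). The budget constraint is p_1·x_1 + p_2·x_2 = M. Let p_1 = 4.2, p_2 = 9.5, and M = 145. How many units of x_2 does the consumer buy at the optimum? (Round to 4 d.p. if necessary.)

Tangency: MRS = (2/3)·x_2/x_1 = p_1/p_2.
Rearranging, p_2·x_2 = (3/2)·p_1·x_1. Substituting into the budget gives p_1·x_1·(1 + (3/2)) = M.
Demand: x_1*(p_1,p_2,M) = 0.4·M/p_1 and x_2* = 0.6·M/p_2.
At p_1=4.2, p_2=9.5, M=145: x_2* = 0.6·145/9.5 = 9.1579.

x_2* = 9.1579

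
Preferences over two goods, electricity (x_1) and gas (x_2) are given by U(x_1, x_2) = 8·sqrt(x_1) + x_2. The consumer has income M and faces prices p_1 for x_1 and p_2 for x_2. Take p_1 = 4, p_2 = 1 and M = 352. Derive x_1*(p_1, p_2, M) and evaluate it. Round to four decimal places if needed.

MU_x_1 = 4/√x_1, MU_x_2 = 1. Tangency: 4/√x_1 = p_1/p_2.
Solve: √x_1 = 4·p_2/p_1, so x_1*(p_1,p_2) = (4·p_2/p_1)², and x_2* = (M − p_1·x_1*)/p_2.
Plugging in: x_1* = (4·1/4)² = 1.

x_1* = 1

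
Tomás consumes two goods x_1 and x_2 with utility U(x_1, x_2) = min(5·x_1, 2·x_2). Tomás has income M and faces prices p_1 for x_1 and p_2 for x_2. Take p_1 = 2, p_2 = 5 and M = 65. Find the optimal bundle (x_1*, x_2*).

With perfect complements, no substitution: consume in ratio x_1:x_2 = 2:5.
Budget: p_1·x_1 + p_2·(5/2)·x_1 = M, so (2·p_1 + 5·p_2)·x_1 = 2·M.
Demand: x_1*(p_1,p_2,M) = 2·M/(2·p_1 + 5·p_2), x_2* = 5·M/(2·p_1 + 5·p_2).
Here 2·2 + 5·5 = 29, giving x_1* = 4.4828 and x_2* = 11.2069.

x_1* = 4.4828, x_2* = 11.2069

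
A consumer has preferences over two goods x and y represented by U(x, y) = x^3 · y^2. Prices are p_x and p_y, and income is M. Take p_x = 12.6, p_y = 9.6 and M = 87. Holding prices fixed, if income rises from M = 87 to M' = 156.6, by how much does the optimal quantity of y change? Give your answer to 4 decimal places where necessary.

Tangency: MRS = (3/2)·y/x = p_x/p_y.
Rearranging, p_y·y = (2/3)·p_x·x. Substituting into the budget gives p_x·x·(1 + (2/3)) = M.
Demand: x*(p_x,p_y,M) = 0.6·M/p_x and y* = 0.4·M/p_y.
At p_x=12.6, p_y=9.6, M=87: y* = 0.4·87/9.6 = 3.625.
At M' = 156.6: y* = 6.525. Change: 6.525 − 3.625 = 2.9.

Δy* = 2.9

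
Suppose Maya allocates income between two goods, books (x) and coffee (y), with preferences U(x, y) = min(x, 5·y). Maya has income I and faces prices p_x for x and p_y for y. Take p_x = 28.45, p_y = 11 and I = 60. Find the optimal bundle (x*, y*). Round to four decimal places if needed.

x* = 1.9576, y* = 0.3915

Demand: x*(p_x,p_y,I) = 5·I/(5·p_x + p_y), y* = I/(5·p_x + p_y).
Here 5·28.45 + 11 = 153.25, giving x* = 1.9576 and y* = 0.3915.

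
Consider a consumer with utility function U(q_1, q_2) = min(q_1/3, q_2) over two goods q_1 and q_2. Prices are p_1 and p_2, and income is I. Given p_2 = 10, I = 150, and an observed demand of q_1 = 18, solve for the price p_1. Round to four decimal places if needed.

p_1 = 5

Leontief preferences: the optimum is at the kink where q_1/3 = q_2/1, i.e. q_2 = (1/3)·q_1.
Budget: p_1·q_1 + p_2·(1/3)·q_1 = I, so (3·p_1 + p_2)·q_1 = 3·I.
Demand: q_1*(p_1,p_2,I) = 3·I/(3·p_1 + p_2), q_2* = I/(3·p_1 + p_2).
Set q_1* = 18 in the demand function and solve for p_1: p_1 = 5.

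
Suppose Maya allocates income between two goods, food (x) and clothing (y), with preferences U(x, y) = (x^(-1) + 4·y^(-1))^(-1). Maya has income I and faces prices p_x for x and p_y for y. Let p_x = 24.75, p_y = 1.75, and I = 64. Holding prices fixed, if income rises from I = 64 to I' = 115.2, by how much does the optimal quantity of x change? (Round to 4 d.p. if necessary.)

Δx* = 1.3505

From the CES first-order condition, (1/4)·(y/x)^(2) = p_x/p_y.
Solve for the ratio: y/x = [4·p_x/p_y]^(0.5).
Substitute y = (y/x)·x into the budget: x* = I/(p_x + p_y·(y/x)).
Numerically y/x = 7.521398, so x* = 64/(24.75 + 1.75·7.521398) = 1.6881.
At I' = 115.2: x* = 3.0386. Change: 3.0386 − 1.6881 = 1.3505.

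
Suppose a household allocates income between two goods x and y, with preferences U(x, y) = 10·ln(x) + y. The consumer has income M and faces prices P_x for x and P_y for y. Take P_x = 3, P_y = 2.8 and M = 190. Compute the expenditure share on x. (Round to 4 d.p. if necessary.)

share on x = 0.1474

So x*(P_x,P_y) = 10·P_y/P_x, independent of income; and y* = (M − 10·P_y)/P_y.
At the given prices: x* = 10·2.8/3 = 9.3333, and y* = 57.8571.
Expenditure on x: 3·9.3333 = 28; share = 0.1474.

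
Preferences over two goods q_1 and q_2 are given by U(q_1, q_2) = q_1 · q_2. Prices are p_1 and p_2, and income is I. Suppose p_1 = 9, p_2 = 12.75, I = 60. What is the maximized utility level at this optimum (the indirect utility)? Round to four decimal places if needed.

V = 7.8431

Tangency: MRS = q_2/q_1 = p_1/p_2.
So p_2·q_2 = p_1·q_1; combined with the budget, a share 0.5 of income goes to q_1.
Demand: q_1*(p_1,p_2,I) = 0.5·I/p_1 and q_2* = 0.5·I/p_2.
At p_1=9, p_2=12.75, I=60: q_1* = 0.5·60/9 = 3.3333, q_2* = 2.3529.
Utility at the optimum: U(3.3333, 2.3529) = 7.8431.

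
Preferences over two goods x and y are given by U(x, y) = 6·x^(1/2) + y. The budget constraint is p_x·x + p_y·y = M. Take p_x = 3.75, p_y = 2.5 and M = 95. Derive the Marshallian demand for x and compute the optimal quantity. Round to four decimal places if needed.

Set MRS = p_x/p_y: 3·x^(−1/2) = p_x/p_y.
Solve: √x = 3·p_y/p_x, so x*(p_x,p_y) = (3·p_y/p_x)², and y* = (M − p_x·x*)/p_y.
Plugging in: x* = (3·2.5/3.75)² = 4.

x* = 4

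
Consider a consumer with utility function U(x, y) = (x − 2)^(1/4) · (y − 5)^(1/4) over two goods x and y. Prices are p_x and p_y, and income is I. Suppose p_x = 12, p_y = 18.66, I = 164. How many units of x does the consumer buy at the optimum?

x* = 3.9458

This is Cobb-Douglas in (x−2, y−5): tangency gives 0.25·p_y·(y−5) = 0.25·p_x·(x−2).
After buying the subsistence bundle (2, 5), a share 0.5 of the remaining income goes to x: x* = 2 + 0.5·(I − 2p_x − 5p_y)/p_x.
Discretionary income = 164 − 2·12 − 5·18.66 = 46.7; x* = 2 + 0.5·46.7/12 = 3.9458.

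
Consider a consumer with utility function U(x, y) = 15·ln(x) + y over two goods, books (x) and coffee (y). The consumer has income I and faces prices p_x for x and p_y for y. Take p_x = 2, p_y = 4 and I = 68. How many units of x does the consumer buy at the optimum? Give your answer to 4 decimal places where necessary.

MU_x = 15/x, MU_y = 1. Tangency: 15/x = p_x/p_y.
So x*(p_x,p_y) = 15·p_y/p_x, independent of income; and y* = (I − 15·p_y)/p_y.
At the given prices: x* = 15·4/2 = 30.

x* = 30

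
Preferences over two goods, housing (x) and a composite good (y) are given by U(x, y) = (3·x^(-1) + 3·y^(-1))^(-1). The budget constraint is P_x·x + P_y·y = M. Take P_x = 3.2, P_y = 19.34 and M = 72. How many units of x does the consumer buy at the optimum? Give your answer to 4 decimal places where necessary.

x* = 6.5059

Numerically y/x = 0.406768, so x* = 72/(3.2 + 19.34·0.406768) = 6.5059.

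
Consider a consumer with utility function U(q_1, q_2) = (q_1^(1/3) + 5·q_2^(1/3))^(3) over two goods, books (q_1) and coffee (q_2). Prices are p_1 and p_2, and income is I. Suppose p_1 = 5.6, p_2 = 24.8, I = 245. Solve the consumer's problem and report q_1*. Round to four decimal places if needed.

q_1* = 6.9304

MRS = MU_q_1/MU_q_2 = (1/5)·(q_2/q_1)^(2/3). Set equal to p_1/p_2.
Hence q_2/q_1 = (5·p_1/p_2)^(1/(2/3)), i.e. raised to the 1.5 power.
Substitute q_2 = (q_2/q_1)·q_1 into the budget: q_1* = I/(p_1 + p_2·(q_2/q_1)).
Numerically q_2/q_1 = 1.199664, so q_1* = 245/(5.6 + 24.8·1.199664) = 6.9304.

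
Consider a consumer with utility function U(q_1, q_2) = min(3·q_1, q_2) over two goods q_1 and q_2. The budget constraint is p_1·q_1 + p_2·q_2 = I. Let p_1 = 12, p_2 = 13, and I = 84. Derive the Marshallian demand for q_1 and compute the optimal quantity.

q_1* = 1.6471

Leontief preferences: the optimum is at the kink where q_1/1 = q_2/3, i.e. q_2 = 3·q_1.
Budget: p_1·q_1 + p_2·3·q_1 = I, so (p_1 + 3·p_2)·q_1 = I.
Demand: q_1*(p_1,p_2,I) = I/(p_1 + 3·p_2), q_2* = 3·I/(p_1 + 3·p_2).
Here 12 + 3·13 = 51, giving q_1* = 1.6471.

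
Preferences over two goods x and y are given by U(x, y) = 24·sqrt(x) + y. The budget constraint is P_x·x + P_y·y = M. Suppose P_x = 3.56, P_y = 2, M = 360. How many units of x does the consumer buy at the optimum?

Set MRS = P_x/P_y: 12·x^(−1/2) = P_x/P_y.
Solve: √x = 12·P_y/P_x, so x*(P_x,P_y) = (12·P_y/P_x)², and y* = (M − P_x·x*)/P_y.
Plugging in: x* = (12·2/3.56)² = 45.4488.

x* = 45.4488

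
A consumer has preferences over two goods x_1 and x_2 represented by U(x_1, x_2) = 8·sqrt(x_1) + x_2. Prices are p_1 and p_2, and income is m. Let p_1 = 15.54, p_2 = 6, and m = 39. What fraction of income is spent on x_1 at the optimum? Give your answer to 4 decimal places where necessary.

MU_x_1 = 4/√x_1, MU_x_2 = 1. Tangency: 4/√x_1 = p_1/p_2.
Thus x_1* = (4·p_2/p_1)² — independent of m — with the rest of income spent on x_2.
Plugging in: x_1* = (4·6/15.54)² = 2.3852, x_2* = 0.3224.
Expenditure on x_1: 15.54·2.3852 = 37.0656; share = 0.9504.

share on x_1 = 0.9504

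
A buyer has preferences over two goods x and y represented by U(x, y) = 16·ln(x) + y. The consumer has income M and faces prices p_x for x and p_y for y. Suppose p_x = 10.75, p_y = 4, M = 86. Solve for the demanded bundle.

x* = 5.9535, y* = 5.5

MU_x = 16/x, MU_y = 1. Tangency: 16/x = p_x/p_y.
So x*(p_x,p_y) = 16·p_y/p_x, independent of income; and y* = (M − 16·p_y)/p_y.
At the given prices: x* = 16·4/10.75 = 5.9535, and y* = 5.5.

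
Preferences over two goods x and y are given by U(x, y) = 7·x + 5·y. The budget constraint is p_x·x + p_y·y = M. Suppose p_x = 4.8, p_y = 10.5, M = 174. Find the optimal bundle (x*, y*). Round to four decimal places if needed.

x* = 36.25, y* = 0

Linear utility — the consumer picks whichever good has higher MU/price: 7/4.8 = 1.4583 vs 5/10.5 = 0.4762.
x gives more utility per dollar, so spend all income on x: x* = M/p_x, y* = 0.
Numerically: x* = 36.25, y* = 0.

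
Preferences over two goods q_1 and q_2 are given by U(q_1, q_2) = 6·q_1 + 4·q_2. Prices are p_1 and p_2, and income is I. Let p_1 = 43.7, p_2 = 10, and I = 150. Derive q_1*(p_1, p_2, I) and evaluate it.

q_1* = 0

Perfect substitutes: compare marginal utility per dollar. 6/p_1 vs 4/p_2 → 0.1373 vs 0.4.
q_2 gives more utility per dollar, so spend all income on q_2: q_2* = I/p_2, q_1* = 0.
Numerically: q_1* = 0, q_2* = 15.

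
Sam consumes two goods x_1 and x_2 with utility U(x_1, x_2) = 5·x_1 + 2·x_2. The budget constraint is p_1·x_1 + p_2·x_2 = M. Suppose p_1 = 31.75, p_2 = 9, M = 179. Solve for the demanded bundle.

Numerically: x_1* = 0, x_2* = 19.8889.

x_1* = 0, x_2* = 19.8889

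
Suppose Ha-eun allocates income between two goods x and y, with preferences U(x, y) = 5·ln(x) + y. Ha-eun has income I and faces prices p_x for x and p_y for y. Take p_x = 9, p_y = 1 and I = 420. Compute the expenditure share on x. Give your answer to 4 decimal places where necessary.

So x*(p_x,p_y) = 5·p_y/p_x, independent of income; and y* = (I − 5·p_y)/p_y.
At the given prices: x* = 5·1/9 = 0.5556, and y* = 415.
Expenditure on x: 9·0.5556 = 5; share = 0.0119.

share on x = 0.0119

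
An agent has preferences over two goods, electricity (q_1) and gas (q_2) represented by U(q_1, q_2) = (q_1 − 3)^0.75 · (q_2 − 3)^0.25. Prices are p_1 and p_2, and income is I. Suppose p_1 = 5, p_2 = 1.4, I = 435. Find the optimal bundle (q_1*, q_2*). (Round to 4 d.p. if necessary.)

q_1* = 65.37, q_2* = 77.25

MRS = 3·(q_2−3)/(q_1−3). Tangency with p_1/p_2 gives q_2−3 = (1/3)·(p_1/p_2)·(q_1−3).
Substituting into the budget: q_1* = 3 + 0.75·(I − 3·p_1 − 3·p_2)/p_1, and q_2* = 3 + 0.25·(…)/p_2.
Discretionary income = 435 − 3·5 − 3·1.4 = 415.8; q_1* = 3 + 0.75·415.8/5 = 65.37; q_2* = 3 + 0.25·415.8/1.4 = 77.25.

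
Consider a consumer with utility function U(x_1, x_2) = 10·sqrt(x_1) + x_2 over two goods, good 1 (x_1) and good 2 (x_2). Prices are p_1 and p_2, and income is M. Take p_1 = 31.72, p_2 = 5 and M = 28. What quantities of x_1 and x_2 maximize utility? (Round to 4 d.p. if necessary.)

x_1* = 0.6212, x_2* = 1.6593

MU_x_1 = 5/√x_1, MU_x_2 = 1. Tangency: 5/√x_1 = p_1/p_2.
Thus x_1* = (5·p_2/p_1)² — independent of M — with the rest of income spent on x_2.
Plugging in: x_1* = (5·5/31.72)² = 0.6212, x_2* = 1.6593.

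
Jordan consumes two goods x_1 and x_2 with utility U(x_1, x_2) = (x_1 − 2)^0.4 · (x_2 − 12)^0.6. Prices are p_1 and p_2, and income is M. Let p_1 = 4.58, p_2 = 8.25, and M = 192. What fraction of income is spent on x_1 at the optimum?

Let x_1' = x_1−2, x_2' = x_2−12. MRS = (2/3)·x_2'/x_1' = p_1/p_2.
Substituting into the budget: x_1* = 2 + 0.4·(M − 2·p_1 − 12·p_2)/p_1, and x_2* = 12 + 0.6·(…)/p_2.
Discretionary income = 192 − 2·4.58 − 12·8.25 = 83.84; x_1* = 2 + 0.4·83.84/4.58 = 9.3223; x_2* = 12 + 0.6·83.84/8.25 = 18.0975.
Expenditure on x_1: 4.58·9.3223 = 42.696; share = 0.2224.

share on x_1 = 0.2224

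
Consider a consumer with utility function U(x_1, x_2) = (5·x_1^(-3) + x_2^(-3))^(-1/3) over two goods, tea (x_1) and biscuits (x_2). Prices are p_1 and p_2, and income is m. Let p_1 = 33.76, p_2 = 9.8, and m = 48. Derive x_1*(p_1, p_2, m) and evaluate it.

x_1* = 1.1244

MRS = MU_x_1/MU_x_2 = 5·(x_2/x_1)^(4). Set equal to p_1/p_2.
Hence x_2/x_1 = ((1/5)·p_1/p_2)^(1/(4)), i.e. raised to the 0.25 power.
With the ratio pinned down, the budget gives x_1* = m/(p_1 + p_2·(x_2/x_1)) and x_2* = (x_2/x_1)·x_1*.
Numerically x_2/x_1 = 0.91107, so x_1* = 48/(33.76 + 9.8·0.91107) = 1.1244.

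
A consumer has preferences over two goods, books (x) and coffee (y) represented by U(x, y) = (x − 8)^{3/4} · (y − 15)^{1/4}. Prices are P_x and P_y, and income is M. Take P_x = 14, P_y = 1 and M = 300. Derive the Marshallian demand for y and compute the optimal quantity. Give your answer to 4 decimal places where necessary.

Let x' = x−8, y' = y−15. MRS = 3·y'/x' = P_x/P_y.
After buying the subsistence bundle (8, 15), a share 0.75 of the remaining income goes to x: x* = 8 + 0.75·(M − 8P_x − 15P_y)/P_x.
Discretionary income = 300 − 8·14 − 15·1 = 173; y* = 15 + 0.25·173/1 = 58.25.

y* = 58.25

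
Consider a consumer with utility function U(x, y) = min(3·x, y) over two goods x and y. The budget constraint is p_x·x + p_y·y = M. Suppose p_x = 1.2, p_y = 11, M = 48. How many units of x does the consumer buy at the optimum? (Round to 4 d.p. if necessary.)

Leontief preferences: the optimum is at the kink where x/1 = y/3, i.e. y = 3·x.
Budget: p_x·x + p_y·3·x = M, so (p_x + 3·p_y)·x = M.
Demand: x*(p_x,p_y,M) = M/(p_x + 3·p_y), y* = 3·M/(p_x + 3·p_y).
Here 1.2 + 3·11 = 34.2, giving x* = 1.4035.

x* = 1.4035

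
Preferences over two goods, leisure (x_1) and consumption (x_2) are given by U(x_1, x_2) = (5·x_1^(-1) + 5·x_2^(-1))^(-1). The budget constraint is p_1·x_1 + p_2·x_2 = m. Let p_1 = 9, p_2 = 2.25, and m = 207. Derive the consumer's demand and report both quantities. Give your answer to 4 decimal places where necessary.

x_1* = 15.3333, x_2* = 30.6667

MRS = MU_x_1/MU_x_2 = (x_2/x_1)^(2). Set equal to p_1/p_2.
Hence x_2/x_1 = (p_1/p_2)^(1/(2)), i.e. raised to the 0.5 power.
Substitute x_2 = (x_2/x_1)·x_1 into the budget: x_1* = m/(p_1 + p_2·(x_2/x_1)).
Numerically x_2/x_1 = 2, so x_1* = 207/(9 + 2.25·2) = 15.3333 and x_2* = 2·15.3333 = 30.6667.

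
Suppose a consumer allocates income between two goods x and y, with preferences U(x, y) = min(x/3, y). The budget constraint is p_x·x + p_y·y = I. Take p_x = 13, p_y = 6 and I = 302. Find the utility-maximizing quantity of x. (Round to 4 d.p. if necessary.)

Leontief preferences: the optimum is at the kink where x/3 = y/1, i.e. y = (1/3)·x.
Budget: p_x·x + p_y·(1/3)·x = I, so (3·p_x + p_y)·x = 3·I.
Demand: x*(p_x,p_y,I) = 3·I/(3·p_x + p_y), y* = I/(3·p_x + p_y).
Here 3·13 + 6 = 45, giving x* = 20.1333.

x* = 20.1333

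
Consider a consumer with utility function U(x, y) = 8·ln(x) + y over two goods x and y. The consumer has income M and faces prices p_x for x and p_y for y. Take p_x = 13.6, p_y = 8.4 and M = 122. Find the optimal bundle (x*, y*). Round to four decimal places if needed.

x* = 4.9412, y* = 6.5238

At the given prices: x* = 8·8.4/13.6 = 4.9412, and y* = 6.5238.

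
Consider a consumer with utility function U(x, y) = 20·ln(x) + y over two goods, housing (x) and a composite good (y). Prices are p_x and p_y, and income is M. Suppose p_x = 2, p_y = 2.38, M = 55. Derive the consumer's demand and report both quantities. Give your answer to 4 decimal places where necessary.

So x*(p_x,p_y) = 20·p_y/p_x, independent of income; and y* = (M − 20·p_y)/p_y.
At the given prices: x* = 20·2.38/2 = 23.8, and y* = 3.1092.

x* = 23.8, y* = 3.1092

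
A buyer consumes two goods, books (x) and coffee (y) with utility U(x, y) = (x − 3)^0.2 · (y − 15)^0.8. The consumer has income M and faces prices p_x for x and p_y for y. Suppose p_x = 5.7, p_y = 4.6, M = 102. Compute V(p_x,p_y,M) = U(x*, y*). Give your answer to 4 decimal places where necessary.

V = 2.0077

MRS = (1/4)·(y−15)/(x−3). Tangency with p_x/p_y gives y−15 = 4·(p_x/p_y)·(x−3).
Substituting into the budget: x* = 3 + 0.2·(M − 3·p_x − 15·p_y)/p_x, and y* = 15 + 0.8·(…)/p_y.
Discretionary income = 102 − 3·5.7 − 15·4.6 = 15.9; x* = 3 + 0.2·15.9/5.7 = 3.5579; y* = 15 + 0.8·15.9/4.6 = 17.7652.
Utility at the optimum: U(3.5579, 17.7652) = 2.0077.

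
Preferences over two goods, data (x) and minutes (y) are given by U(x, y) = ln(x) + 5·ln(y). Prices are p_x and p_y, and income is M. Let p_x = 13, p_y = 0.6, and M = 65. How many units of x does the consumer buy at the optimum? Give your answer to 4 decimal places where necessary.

x* = 0.8333

MU_x/MU_y = (y)/(5·x); tangency sets this equal to p_x/p_y.
Rearranging, p_y·y = 5·p_x·x. Substituting into the budget gives p_x·x·(1 + 5) = M.
Demand: x*(p_x,p_y,M) = 1/6·M/p_x and y* = 5/6·M/p_y.
At p_x=13, p_y=0.6, M=65: x* = 1/6·65/13 = 0.8333.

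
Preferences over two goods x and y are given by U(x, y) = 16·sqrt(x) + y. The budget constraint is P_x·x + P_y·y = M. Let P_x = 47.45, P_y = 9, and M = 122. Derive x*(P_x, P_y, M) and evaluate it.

x* = 2.3025

MU_x = 8/√x, MU_y = 1. Tangency: 8/√x = P_x/P_y.
Solve: √x = 8·P_y/P_x, so x*(P_x,P_y) = (8·P_y/P_x)², and y* = (M − P_x·x*)/P_y.
Plugging in: x* = (8·9/47.45)² = 2.3025.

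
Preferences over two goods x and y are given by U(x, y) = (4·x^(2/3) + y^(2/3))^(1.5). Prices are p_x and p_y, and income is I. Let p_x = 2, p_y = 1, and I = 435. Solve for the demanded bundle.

x* = 204.7059, y* = 25.5882

MU_x ∝ 4·x^(-1/3), MU_y ∝ y^(-1/3), so MRS = 4·(y/x)^(1/3) = p_x/p_y.
Hence y/x = ((1/4)·p_x/p_y)^(1/(1/3)), i.e. raised to the 3 power.
Substitute y = (y/x)·x into the budget: x* = I/(p_x + p_y·(y/x)).
Numerically y/x = 0.125, so x* = 435/(2 + 1·0.125) = 204.7059 and y* = 0.125·204.7059 = 25.5882.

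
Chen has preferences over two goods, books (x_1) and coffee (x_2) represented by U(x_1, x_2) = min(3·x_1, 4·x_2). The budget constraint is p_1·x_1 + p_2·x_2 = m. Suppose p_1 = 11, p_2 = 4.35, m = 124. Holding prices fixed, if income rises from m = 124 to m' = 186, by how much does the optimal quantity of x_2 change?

Δx_2* = 3.2603

Leontief preferences: the optimum is at the kink where x_1/4 = x_2/3, i.e. x_2 = (3/4)·x_1.
Budget: p_1·x_1 + p_2·(3/4)·x_1 = m, so (4·p_1 + 3·p_2)·x_1 = 4·m.
Demand: x_1*(p_1,p_2,m) = 4·m/(4·p_1 + 3·p_2), x_2* = 3·m/(4·p_1 + 3·p_2).
Here 4·11 + 3·4.35 = 57.05, giving x_2* = 6.5206.
At m' = 186: x_2* = 9.7809. Change: 9.7809 − 6.5206 = 3.2603.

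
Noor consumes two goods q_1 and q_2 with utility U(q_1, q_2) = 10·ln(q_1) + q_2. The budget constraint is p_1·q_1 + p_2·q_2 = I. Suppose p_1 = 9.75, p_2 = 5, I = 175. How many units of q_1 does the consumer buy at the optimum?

MU_q_1 = 10/q_1, MU_q_2 = 1. Tangency: 10/q_1 = p_1/p_2.
So q_1*(p_1,p_2) = 10·p_2/p_1, independent of income; and q_2* = (I − 10·p_2)/p_2.
At the given prices: q_1* = 10·5/9.75 = 5.1282.

q_1* = 5.1282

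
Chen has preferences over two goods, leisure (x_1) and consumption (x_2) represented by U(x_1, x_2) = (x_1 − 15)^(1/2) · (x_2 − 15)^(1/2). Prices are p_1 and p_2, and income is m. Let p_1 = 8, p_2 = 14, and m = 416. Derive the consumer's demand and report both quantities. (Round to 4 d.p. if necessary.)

Let x_1' = x_1−15, x_2' = x_2−15. MRS = x_2'/x_1' = p_1/p_2.
After buying the subsistence bundle (15, 15), a share 0.5 of the remaining income goes to x_1: x_1* = 15 + 0.5·(m − 15p_1 − 15p_2)/p_1.
Discretionary income = 416 − 15·8 − 15·14 = 86; x_1* = 15 + 0.5·86/8 = 20.375; x_2* = 15 + 0.5·86/14 = 18.0714.

x_1* = 20.375, x_2* = 18.0714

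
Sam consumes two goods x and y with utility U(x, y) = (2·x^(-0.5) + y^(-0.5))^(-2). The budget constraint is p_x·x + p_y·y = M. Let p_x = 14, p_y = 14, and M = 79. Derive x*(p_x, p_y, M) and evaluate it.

x* = 3.462

MRS = MU_x/MU_y = 2·(y/x)^(1.5). Set equal to p_x/p_y.
Hence y/x = ((1/2)·p_x/p_y)^(1/(1.5)), i.e. raised to the 2/3 power.
Substitute y = (y/x)·x into the budget: x* = M/(p_x + p_y·(y/x)).
Numerically y/x = 0.629961, so x* = 79/(14 + 14·0.629961) = 3.462.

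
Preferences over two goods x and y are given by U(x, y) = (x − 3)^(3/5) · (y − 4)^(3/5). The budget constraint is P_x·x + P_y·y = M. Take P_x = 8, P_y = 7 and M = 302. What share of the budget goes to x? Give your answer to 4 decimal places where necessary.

share on x = 0.4934

This is Cobb-Douglas in (x−3, y−4): tangency gives 0.6·P_y·(y−4) = 0.6·P_x·(x−3).
Substituting into the budget: x* = 3 + 0.5·(M − 3·P_x − 4·P_y)/P_x, and y* = 4 + 0.5·(…)/P_y.
Discretionary income = 302 − 3·8 − 4·7 = 250; x* = 3 + 0.5·250/8 = 18.625; y* = 4 + 0.5·250/7 = 21.8571.
Expenditure on x: 8·18.625 = 149; share = 0.4934.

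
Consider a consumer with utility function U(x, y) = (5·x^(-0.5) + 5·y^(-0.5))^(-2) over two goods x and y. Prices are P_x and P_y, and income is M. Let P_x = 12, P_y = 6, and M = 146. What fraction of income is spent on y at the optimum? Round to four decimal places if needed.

From the CES first-order condition, (y/x)^(1.5) = P_x/P_y.
Hence y/x = (P_x/P_y)^(1/(1.5)), i.e. raised to the 2/3 power.
Substitute y = (y/x)·x into the budget: x* = M/(P_x + P_y·(y/x)).
Numerically y/x = 1.587401, so x* = 146/(12 + 6·1.587401) = 6.783 and y* = 1.587401·6.783 = 10.7673.
Expenditure on y: 6·10.7673 = 64.604; share = 0.4425.

share on y = 0.4425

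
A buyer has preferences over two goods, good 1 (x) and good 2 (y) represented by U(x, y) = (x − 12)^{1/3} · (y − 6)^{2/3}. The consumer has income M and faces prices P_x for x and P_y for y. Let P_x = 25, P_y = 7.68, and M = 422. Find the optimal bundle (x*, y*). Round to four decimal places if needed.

MRS = (1/2)·(y−6)/(x−12). Tangency with P_x/P_y gives y−6 = 2·(P_x/P_y)·(x−12).
After buying the subsistence bundle (12, 6), a share 1/3 of the remaining income goes to x: x* = 12 + 1/3·(M − 12P_x − 6P_y)/P_x.
Discretionary income = 422 − 12·25 − 6·7.68 = 75.92; x* = 12 + 1/3·75.92/25 = 13.0123; y* = 6 + 2/3·75.92/7.68 = 12.5903.

x* = 13.0123, y* = 12.5903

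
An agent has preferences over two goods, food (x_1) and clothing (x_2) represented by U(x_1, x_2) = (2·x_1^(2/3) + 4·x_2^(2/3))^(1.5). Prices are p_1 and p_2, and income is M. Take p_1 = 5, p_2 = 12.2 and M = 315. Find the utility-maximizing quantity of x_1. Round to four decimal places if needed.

From the CES first-order condition, (1/2)·(x_2/x_1)^(1/3) = p_1/p_2.
Hence x_2/x_1 = (2·p_1/p_2)^(1/(1/3)), i.e. raised to the 3 power.
Substitute x_2 = (x_2/x_1)·x_1 into the budget: x_1* = M/(p_1 + p_2·(x_2/x_1)).
Numerically x_2/x_1 = 0.550707, so x_1* = 315/(5 + 12.2·0.550707) = 26.8803.

x_1* = 26.8803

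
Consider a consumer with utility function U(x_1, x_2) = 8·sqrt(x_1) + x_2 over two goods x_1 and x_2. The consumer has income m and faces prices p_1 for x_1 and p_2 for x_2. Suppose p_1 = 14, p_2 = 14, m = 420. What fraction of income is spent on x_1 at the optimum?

Utility is quasi-linear in x_2; the FOC for x_1 is 4/√x_1 = p_1/p_2.
Thus x_1* = (4·p_2/p_1)² — independent of m — with the rest of income spent on x_2.
Plugging in: x_1* = (4·14/14)² = 16, x_2* = 14.
Expenditure on x_1: 14·16 = 224; share = 0.5333.

share on x_1 = 0.5333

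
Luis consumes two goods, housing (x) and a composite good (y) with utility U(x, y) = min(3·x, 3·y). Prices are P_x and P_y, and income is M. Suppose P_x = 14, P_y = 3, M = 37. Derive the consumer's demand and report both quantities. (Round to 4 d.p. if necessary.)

x* = 2.1765, y* = 2.1765

Leontief preferences: the optimum is at the kink where x/3 = y/3, i.e. y = x.
Budget: P_x·x + P_y·x = M, so (3·P_x + 3·P_y)·x = 3·M.
Demand: x*(P_x,P_y,M) = 3·M/(3·P_x + 3·P_y), y* = 3·M/(3·P_x + 3·P_y).
Here 3·14 + 3·3 = 51, giving x* = 2.1765 and y* = 2.1765.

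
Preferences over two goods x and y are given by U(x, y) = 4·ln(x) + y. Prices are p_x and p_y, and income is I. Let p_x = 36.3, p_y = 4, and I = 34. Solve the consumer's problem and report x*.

x* = 0.4408

Set MRS = p_x/p_y: (4/x)/1 = p_x/p_y.
So x*(p_x,p_y) = 4·p_y/p_x, independent of income; and y* = (I − 4·p_y)/p_y.
At the given prices: x* = 4·4/36.3 = 0.4408.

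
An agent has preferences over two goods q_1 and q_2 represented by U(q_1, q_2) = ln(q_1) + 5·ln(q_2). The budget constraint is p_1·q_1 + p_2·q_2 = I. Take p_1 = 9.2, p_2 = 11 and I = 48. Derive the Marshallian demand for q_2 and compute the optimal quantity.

MU_q_1/MU_q_2 = (q_2)/(5·q_1); tangency sets this equal to p_1/p_2.
So p_2·q_2 = 5·p_1·q_1; combined with the budget, a share 1/6 of income goes to q_1.
Demand: q_1*(p_1,p_2,I) = 1/6·I/p_1 and q_2* = 5/6·I/p_2.
At p_1=9.2, p_2=11, I=48: q_2* = 5/6·48/11 = 3.6364.

q_2* = 3.6364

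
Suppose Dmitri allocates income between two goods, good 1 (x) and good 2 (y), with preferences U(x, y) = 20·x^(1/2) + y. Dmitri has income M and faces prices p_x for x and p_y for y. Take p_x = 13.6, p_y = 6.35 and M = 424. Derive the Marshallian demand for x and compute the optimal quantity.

x* = 21.8007

Utility is quasi-linear in y; the FOC for x is 10/√x = p_x/p_y.
Thus x* = (10·p_y/p_x)² — independent of M — with the rest of income spent on y.
Plugging in: x* = (10·6.35/13.6)² = 21.8007.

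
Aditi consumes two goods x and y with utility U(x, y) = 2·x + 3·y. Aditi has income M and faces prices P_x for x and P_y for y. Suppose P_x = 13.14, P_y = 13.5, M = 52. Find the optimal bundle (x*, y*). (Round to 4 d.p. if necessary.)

x* = 0, y* = 3.8519

Perfect substitutes: compare marginal utility per dollar. 2/P_x vs 3/P_y → 0.1522 vs 0.2222.
y gives more utility per dollar, so spend all income on y: y* = M/P_y, x* = 0.
Numerically: x* = 0, y* = 3.8519.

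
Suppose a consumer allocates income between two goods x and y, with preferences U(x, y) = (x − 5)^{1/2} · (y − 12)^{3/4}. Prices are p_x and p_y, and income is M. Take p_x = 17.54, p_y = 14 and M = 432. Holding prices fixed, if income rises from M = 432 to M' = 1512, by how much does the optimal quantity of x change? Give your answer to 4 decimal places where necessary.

Δx* = 24.6294

Substituting into the budget: x* = 5 + 0.4·(M − 5·p_x − 12·p_y)/p_x, and y* = 12 + 0.6·(…)/p_y.
Discretionary income = 432 − 5·17.54 − 12·14 = 176.3; x* = 5 + 0.4·176.3/17.54 = 9.0205.
At M' = 1512: x* = 33.6499. Change: 33.6499 − 9.0205 = 24.6294.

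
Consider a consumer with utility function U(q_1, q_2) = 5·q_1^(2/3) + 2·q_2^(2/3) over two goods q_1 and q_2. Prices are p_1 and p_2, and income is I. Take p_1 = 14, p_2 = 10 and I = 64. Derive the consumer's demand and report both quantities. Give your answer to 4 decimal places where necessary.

q_1* = 4.0619, q_2* = 0.7133

MU_q_1 ∝ 5·q_1^(-1/3), MU_q_2 ∝ 2·q_2^(-1/3), so MRS = (5/2)·(q_2/q_1)^(1/3) = p_1/p_2.
Hence q_2/q_1 = ((2/5)·p_1/p_2)^(1/(1/3)), i.e. raised to the 3 power.
Substitute q_2 = (q_2/q_1)·q_1 into the budget: q_1* = I/(p_1 + p_2·(q_2/q_1)).
Numerically q_2/q_1 = 0.175616, so q_1* = 64/(14 + 10·0.175616) = 4.0619 and q_2* = 0.175616·4.0619 = 0.7133.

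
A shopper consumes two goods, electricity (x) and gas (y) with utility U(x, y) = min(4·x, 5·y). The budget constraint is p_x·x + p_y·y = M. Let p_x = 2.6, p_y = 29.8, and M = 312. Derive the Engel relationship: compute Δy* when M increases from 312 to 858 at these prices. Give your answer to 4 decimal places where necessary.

With perfect complements, no substitution: consume in ratio x:y = 5:4.
Budget: p_x·x + p_y·(4/5)·x = M, so (5·p_x + 4·p_y)·x = 5·M.
Demand: x*(p_x,p_y,M) = 5·M/(5·p_x + 4·p_y), y* = 4·M/(5·p_x + 4·p_y).
Here 5·2.6 + 4·29.8 = 132.2, giving y* = 9.4402.
At M' = 858: y* = 25.9607. Change: 25.9607 − 9.4402 = 16.5204.

Δy* = 16.5204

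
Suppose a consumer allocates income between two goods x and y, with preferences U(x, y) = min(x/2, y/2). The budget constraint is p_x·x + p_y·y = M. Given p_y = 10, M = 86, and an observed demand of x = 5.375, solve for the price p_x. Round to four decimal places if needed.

p_x = 6

Leontief preferences: the optimum is at the kink where x/2 = y/2, i.e. y = x.
Budget: p_x·x + p_y·x = M, so (2·p_x + 2·p_y)·x = 2·M.
Demand: x*(p_x,p_y,M) = 2·M/(2·p_x + 2·p_y), y* = 2·M/(2·p_x + 2·p_y).
Set x* = 5.375 in the demand function and solve for p_x: p_x = 6.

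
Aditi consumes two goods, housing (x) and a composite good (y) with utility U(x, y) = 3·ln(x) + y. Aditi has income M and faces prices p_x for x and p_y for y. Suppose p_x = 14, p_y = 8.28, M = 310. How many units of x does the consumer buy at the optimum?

x* = 1.7743

Set MRS = p_x/p_y: (3/x)/1 = p_x/p_y.
So x*(p_x,p_y) = 3·p_y/p_x, independent of income; and y* = (M − 3·p_y)/p_y.
At the given prices: x* = 3·8.28/14 = 1.7743.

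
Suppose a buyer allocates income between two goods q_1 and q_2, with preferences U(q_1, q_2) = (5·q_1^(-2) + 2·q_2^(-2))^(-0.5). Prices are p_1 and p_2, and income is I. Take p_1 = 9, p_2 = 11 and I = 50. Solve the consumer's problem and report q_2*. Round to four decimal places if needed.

q_2* = 2.0781

MRS = MU_q_1/MU_q_2 = (5/2)·(q_2/q_1)^(3). Set equal to p_1/p_2.
Hence q_2/q_1 = ((2/5)·p_1/p_2)^(1/(3)), i.e. raised to the 1/3 power.
With the ratio pinned down, the budget gives q_1* = I/(p_1 + p_2·(q_2/q_1)) and q_2* = (q_2/q_1)·q_1*.
Numerically q_2/q_1 = 0.689133, so q_1* = 50/(9 + 11·0.689133) = 3.0156 and q_2* = 0.689133·3.0156 = 2.0781.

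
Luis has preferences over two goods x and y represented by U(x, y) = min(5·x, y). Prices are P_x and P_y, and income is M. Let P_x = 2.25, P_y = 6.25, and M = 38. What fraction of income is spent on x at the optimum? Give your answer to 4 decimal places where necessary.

share on x = 0.0672

Leontief preferences: the optimum is at the kink where x/1 = y/5, i.e. y = 5·x.
Budget: P_x·x + P_y·5·x = M, so (P_x + 5·P_y)·x = M.
Demand: x*(P_x,P_y,M) = M/(P_x + 5·P_y), y* = 5·M/(P_x + 5·P_y).
Here 2.25 + 5·6.25 = 33.5, giving x* = 1.1343 and y* = 5.6716.
Expenditure on x: 2.25·1.1343 = 2.5522; share = 0.0672.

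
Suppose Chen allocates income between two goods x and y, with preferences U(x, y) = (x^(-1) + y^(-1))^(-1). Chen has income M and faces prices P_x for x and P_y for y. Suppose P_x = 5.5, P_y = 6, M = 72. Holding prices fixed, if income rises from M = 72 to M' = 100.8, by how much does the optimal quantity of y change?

From the CES first-order condition, (y/x)^(2) = P_x/P_y.
Solve for the ratio: y/x = [P_x/P_y]^(0.5).
Substitute y = (y/x)·x into the budget: x* = M/(P_x + P_y·(y/x)).
Numerically y/x = 0.957427, so x* = 72/(5.5 + 6·0.957427) = 6.4031 and y* = 0.957427·6.4031 = 6.1305.
At M' = 100.8: y* = 8.5827. Change: 8.5827 − 6.1305 = 2.4522.

Δy* = 2.4522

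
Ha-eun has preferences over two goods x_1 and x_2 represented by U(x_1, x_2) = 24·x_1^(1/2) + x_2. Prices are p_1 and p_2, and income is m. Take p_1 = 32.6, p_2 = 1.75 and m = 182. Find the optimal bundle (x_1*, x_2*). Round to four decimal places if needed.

MU_x_1 = 12/√x_1, MU_x_2 = 1. Tangency: 12/√x_1 = p_1/p_2.
Solve: √x_1 = 12·p_2/p_1, so x_1*(p_1,p_2) = (12·p_2/p_1)², and x_2* = (m − p_1·x_1*)/p_2.
Plugging in: x_1* = (12·1.75/32.6)² = 0.415, x_2* = 96.2699.

x_1* = 0.415, x_2* = 96.2699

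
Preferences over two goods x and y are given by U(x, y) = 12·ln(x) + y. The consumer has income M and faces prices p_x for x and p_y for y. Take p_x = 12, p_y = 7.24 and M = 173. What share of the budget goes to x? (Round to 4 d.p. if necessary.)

share on x = 0.5022

At the given prices: x* = 12·7.24/12 = 7.24, and y* = 11.895.
Expenditure on x: 12·7.24 = 86.88; share = 0.5022.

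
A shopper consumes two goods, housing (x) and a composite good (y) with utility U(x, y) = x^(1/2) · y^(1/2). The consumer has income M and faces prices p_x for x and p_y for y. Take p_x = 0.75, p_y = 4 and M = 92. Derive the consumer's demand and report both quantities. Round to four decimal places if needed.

The MRS is y/x. Set MRS = p_x/p_y.
Rearranging, p_y·y = p_x·x. Substituting into the budget gives p_x·x·(1 + 1) = M.
Demand: x*(p_x,p_y,M) = 0.5·M/p_x and y* = 0.5·M/p_y.
At p_x=0.75, p_y=4, M=92: x* = 0.5·92/0.75 = 61.3333, y* = 11.5.

x* = 61.3333, y* = 11.5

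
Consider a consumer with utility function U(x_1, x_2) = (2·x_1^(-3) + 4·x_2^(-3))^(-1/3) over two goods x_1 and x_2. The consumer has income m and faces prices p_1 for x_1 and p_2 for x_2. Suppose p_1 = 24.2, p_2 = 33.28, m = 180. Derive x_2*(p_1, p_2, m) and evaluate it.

x_2* = 3.254

Substitute x_2 = (x_2/x_1)·x_1 into the budget: x_1* = m/(p_1 + p_2·(x_2/x_1)).
Numerically x_2/x_1 = 1.09816, so x_1* = 180/(24.2 + 33.28·1.09816) = 2.9631 and x_2* = 1.09816·2.9631 = 3.254.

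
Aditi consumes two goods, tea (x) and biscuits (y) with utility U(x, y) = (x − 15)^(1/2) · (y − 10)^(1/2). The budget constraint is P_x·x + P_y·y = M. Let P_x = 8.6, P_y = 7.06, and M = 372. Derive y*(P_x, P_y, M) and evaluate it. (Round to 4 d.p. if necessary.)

MRS = (y−10)/(x−15). Tangency with P_x/P_y gives y−10 = (P_x/P_y)·(x−15).
Substituting into the budget: x* = 15 + 0.5·(M − 15·P_x − 10·P_y)/P_x, and y* = 10 + 0.5·(…)/P_y.
Discretionary income = 372 − 15·8.6 − 10·7.06 = 172.4; y* = 10 + 0.5·172.4/7.06 = 22.2096.

y* = 22.2096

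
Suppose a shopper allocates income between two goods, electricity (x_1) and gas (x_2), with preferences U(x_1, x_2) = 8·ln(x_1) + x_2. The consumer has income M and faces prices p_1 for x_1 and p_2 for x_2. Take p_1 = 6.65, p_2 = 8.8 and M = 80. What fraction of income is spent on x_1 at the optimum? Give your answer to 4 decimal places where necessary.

share on x_1 = 0.88

MU_x_1 = 8/x_1, MU_x_2 = 1. Tangency: 8/x_1 = p_1/p_2.
So x_1*(p_1,p_2) = 8·p_2/p_1, independent of income; and x_2* = (M − 8·p_2)/p_2.
At the given prices: x_1* = 8·8.8/6.65 = 10.5865, and x_2* = 1.0909.
Expenditure on x_1: 6.65·10.5865 = 70.4; share = 0.88.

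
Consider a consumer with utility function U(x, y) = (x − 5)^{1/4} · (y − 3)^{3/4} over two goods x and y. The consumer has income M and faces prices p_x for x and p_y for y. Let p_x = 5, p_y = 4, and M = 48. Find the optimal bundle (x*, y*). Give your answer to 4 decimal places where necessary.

x* = 5.55, y* = 5.0625

Let x' = x−5, y' = y−3. MRS = (1/3)·y'/x' = p_x/p_y.
After buying the subsistence bundle (5, 3), a share 0.25 of the remaining income goes to x: x* = 5 + 0.25·(M − 5p_x − 3p_y)/p_x.
Discretionary income = 48 − 5·5 − 3·4 = 11; x* = 5 + 0.25·11/5 = 5.55; y* = 3 + 0.75·11/4 = 5.0625.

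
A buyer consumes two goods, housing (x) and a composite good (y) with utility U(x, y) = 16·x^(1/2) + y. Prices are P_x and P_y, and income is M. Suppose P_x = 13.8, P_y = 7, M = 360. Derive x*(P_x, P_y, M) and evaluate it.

MU_x = 8/√x, MU_y = 1. Tangency: 8/√x = P_x/P_y.
Solve: √x = 8·P_y/P_x, so x*(P_x,P_y) = (8·P_y/P_x)², and y* = (M − P_x·x*)/P_y.
Plugging in: x* = (8·7/13.8)² = 16.4671.

x* = 16.4671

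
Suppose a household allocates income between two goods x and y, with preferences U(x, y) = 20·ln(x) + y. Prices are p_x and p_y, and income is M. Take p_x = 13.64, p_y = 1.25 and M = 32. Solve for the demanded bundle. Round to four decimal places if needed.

Set MRS = p_x/p_y: (20/x)/1 = p_x/p_y.
So x*(p_x,p_y) = 20·p_y/p_x, independent of income; and y* = (M − 20·p_y)/p_y.
At the given prices: x* = 20·1.25/13.64 = 1.8328, and y* = 5.6.

x* = 1.8328, y* = 5.6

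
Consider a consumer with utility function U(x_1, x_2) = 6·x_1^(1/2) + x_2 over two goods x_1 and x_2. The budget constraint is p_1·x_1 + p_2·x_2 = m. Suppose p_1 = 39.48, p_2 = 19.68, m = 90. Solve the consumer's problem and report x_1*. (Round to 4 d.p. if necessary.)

x_1* = 2.2363

MU_x_1 = 3/√x_1, MU_x_2 = 1. Tangency: 3/√x_1 = p_1/p_2.
Solve: √x_1 = 3·p_2/p_1, so x_1*(p_1,p_2) = (3·p_2/p_1)², and x_2* = (m − p_1·x_1*)/p_2.
Plugging in: x_1* = (3·19.68/39.48)² = 2.2363.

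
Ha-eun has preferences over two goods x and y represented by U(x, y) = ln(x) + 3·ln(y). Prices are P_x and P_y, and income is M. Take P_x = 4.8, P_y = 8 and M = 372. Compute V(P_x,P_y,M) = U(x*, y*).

Demand: x*(P_x,P_y,M) = 0.25·M/P_x and y* = 0.75·M/P_y.
At P_x=4.8, P_y=8, M=372: x* = 0.25·372/4.8 = 19.375, y* = 34.875.
Utility at the optimum: U(19.375, 34.875) = 13.6193.

V = 13.6193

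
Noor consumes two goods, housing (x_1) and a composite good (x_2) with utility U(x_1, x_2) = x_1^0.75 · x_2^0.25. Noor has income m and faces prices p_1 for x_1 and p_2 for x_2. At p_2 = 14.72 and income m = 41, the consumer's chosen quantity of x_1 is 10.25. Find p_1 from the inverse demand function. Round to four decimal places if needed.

p_1 = 3

The MRS is 3·x_2/x_1. Set MRS = p_1/p_2.
So 0.75·p_2·x_2 = 0.25·p_1·x_1; combined with the budget, a share 0.75 of income goes to x_1.
Demand: x_1*(p_1,p_2,m) = 0.75·m/p_1 and x_2* = 0.25·m/p_2.
Set x_1* = 10.25 in the demand function and solve for p_1: p_1 = 3.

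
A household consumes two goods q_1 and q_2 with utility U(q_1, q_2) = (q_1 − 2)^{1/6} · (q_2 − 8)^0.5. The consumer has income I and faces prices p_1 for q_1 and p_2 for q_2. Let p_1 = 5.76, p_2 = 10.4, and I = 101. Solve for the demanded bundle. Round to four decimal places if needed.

q_1* = 2.2726, q_2* = 8.4529

MRS = (1/3)·(q_2−8)/(q_1−2). Tangency with p_1/p_2 gives q_2−8 = 3·(p_1/p_2)·(q_1−2).
Substituting into the budget: q_1* = 2 + 0.25·(I − 2·p_1 − 8·p_2)/p_1, and q_2* = 8 + 0.75·(…)/p_2.
Discretionary income = 101 − 2·5.76 − 8·10.4 = 6.28; q_1* = 2 + 0.25·6.28/5.76 = 2.2726; q_2* = 8 + 0.75·6.28/10.4 = 8.4529.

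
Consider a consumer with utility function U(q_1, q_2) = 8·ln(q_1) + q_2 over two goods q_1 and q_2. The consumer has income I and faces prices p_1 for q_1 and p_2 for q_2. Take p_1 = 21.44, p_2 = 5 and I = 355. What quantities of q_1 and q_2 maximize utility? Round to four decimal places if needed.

q_1* = 1.8657, q_2* = 63

Set MRS = p_1/p_2: (8/q_1)/1 = p_1/p_2.
So q_1*(p_1,p_2) = 8·p_2/p_1, independent of income; and q_2* = (I − 8·p_2)/p_2.
At the given prices: q_1* = 8·5/21.44 = 1.8657, and q_2* = 63.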